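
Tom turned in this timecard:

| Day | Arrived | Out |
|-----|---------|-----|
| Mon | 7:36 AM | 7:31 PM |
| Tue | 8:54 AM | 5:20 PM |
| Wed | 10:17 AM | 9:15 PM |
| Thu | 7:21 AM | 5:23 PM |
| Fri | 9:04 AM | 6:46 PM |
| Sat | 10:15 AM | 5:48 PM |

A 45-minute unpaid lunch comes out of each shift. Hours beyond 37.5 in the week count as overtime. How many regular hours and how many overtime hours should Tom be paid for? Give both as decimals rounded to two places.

Regular 37.50 hours, overtime 16.60 hours

Mon: 7:36 AM–7:31 PM = 11 h 55 min; less 45 min break → 11 h 10 min
Tue: 8:54 AM–5:20 PM = 8 h 26 min; less 45 min break → 7 h 41 min
Wed: 10:17 AM–9:15 PM = 10 h 58 min; less 45 min break → 10 h 13 min
Thu: 7:21 AM–5:23 PM = 10 h 2 min; less 45 min break → 9 h 17 min
Fri: 9:04 AM–6:46 PM = 9 h 42 min; less 45 min break → 8 h 57 min
Sat: 10:15 AM–5:48 PM = 7 h 33 min; less 45 min break → 6 h 48 min
Total worked: 54 h 6 min = 54.10 h.
Threshold 37.5 h → overtime 16 h 36 min, regular 37 h 30 min.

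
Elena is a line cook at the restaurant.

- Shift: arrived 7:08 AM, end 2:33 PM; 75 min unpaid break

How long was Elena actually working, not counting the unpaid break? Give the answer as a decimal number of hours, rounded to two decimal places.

Shift: 7:08 AM–2:33 PM = 7 h 25 min; less 75 min break → 6 h 10 min

6.17 hours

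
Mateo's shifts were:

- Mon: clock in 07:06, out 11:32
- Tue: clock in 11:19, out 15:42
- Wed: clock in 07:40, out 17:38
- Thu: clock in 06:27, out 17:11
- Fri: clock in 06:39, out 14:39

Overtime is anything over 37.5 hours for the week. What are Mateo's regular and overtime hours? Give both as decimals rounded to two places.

Regular 37.50 hours, overtime 0.02 hours

Mon: 07:06–11:32 = 4 h 26 min
Tue: 11:19–15:42 = 4 h 23 min
Wed: 07:40–17:38 = 9 h 58 min
Thu: 06:27–17:11 = 10 h 44 min
Fri: 06:39–14:39 = 8 h 0 min
Total worked: 37 h 31 min = 37.52 h.
Threshold 37.5 h → overtime 0 h 1 min, regular 37 h 30 min.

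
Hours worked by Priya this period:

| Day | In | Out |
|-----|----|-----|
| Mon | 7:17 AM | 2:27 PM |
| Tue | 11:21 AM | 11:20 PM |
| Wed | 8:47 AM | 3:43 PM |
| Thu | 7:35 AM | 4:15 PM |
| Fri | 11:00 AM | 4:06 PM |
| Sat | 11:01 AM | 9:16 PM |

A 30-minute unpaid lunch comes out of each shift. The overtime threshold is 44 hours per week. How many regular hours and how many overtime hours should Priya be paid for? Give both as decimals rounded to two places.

Mon: 7:17 AM–2:27 PM = 7 h 10 min; less 30 min break → 6 h 40 min
Tue: 11:21 AM–11:20 PM = 11 h 59 min; less 30 min break → 11 h 29 min
Wed: 8:47 AM–3:43 PM = 6 h 56 min; less 30 min break → 6 h 26 min
Thu: 7:35 AM–4:15 PM = 8 h 40 min; less 30 min break → 8 h 10 min
Fri: 11:00 AM–4:06 PM = 5 h 6 min; less 30 min break → 4 h 36 min
Sat: 11:01 AM–9:16 PM = 10 h 15 min; less 30 min break → 9 h 45 min
Total worked: 47 h 6 min = 47.10 h.
Threshold 44 h → overtime 3 h 6 min, regular 44 h 0 min.

Regular 44.00 hours, overtime 3.10 hours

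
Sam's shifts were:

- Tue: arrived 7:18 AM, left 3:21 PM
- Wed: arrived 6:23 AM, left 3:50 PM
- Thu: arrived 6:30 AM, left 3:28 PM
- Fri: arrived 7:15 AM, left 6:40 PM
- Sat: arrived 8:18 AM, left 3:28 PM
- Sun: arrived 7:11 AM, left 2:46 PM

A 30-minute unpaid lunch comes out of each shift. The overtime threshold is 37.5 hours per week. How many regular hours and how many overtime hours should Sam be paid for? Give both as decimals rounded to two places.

Tue: 7:18 AM–3:21 PM = 8 h 3 min; less 30 min break → 7 h 33 min
Wed: 6:23 AM–3:50 PM = 9 h 27 min; less 30 min break → 8 h 57 min
Thu: 6:30 AM–3:28 PM = 8 h 58 min; less 30 min break → 8 h 28 min
Fri: 7:15 AM–6:40 PM = 11 h 25 min; less 30 min break → 10 h 55 min
Sat: 8:18 AM–3:28 PM = 7 h 10 min; less 30 min break → 6 h 40 min
Sun: 7:11 AM–2:46 PM = 7 h 35 min; less 30 min break → 7 h 5 min
Total worked: 49 h 38 min = 49.63 h.
Threshold 37.5 h → overtime 12 h 8 min, regular 37 h 30 min.

Regular 37.50 hours, overtime 12.13 hours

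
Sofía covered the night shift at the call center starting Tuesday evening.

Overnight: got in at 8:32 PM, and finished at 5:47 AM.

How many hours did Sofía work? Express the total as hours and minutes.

9 h 15 min

Overnight: 8:32 PM → midnight = 3 h 28 min; midnight → 5:47 AM = 5 h 47 min; span 9 h 15 min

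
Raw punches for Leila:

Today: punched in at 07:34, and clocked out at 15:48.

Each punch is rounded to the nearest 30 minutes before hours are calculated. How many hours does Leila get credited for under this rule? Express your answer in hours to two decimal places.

Today: in 07:34→07:30, out 15:48→16:00; 8 h 30 min

8.50 hours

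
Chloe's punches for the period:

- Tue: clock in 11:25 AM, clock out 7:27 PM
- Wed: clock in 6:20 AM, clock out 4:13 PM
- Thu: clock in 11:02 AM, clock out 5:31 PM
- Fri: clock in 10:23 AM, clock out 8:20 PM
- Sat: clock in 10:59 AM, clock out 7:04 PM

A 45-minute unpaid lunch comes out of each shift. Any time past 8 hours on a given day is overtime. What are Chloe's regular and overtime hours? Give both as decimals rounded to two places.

Regular 36.35 hours, overtime 2.33 hours

Tue: 11:25 AM–7:27 PM = 8 h 2 min; less 45 min break → 7 h 17 min
Wed: 6:20 AM–4:13 PM = 9 h 53 min; less 45 min break → 9 h 8 min
Thu: 11:02 AM–5:31 PM = 6 h 29 min; less 45 min break → 5 h 44 min
Fri: 10:23 AM–8:20 PM = 9 h 57 min; less 45 min break → 9 h 12 min
Sat: 10:59 AM–7:04 PM = 8 h 5 min; less 45 min break → 7 h 20 min
Tue reg 7 h 17 min / OT 0 h 0 min; Wed reg 8 h 0 min / OT 1 h 8 min; Thu reg 5 h 44 min / OT 0 h 0 min; Fri reg 8 h 0 min / OT 1 h 12 min; Sat reg 7 h 20 min / OT 0 h 0 min.
Totals: regular 36 h 21 min, overtime 2 h 20 min.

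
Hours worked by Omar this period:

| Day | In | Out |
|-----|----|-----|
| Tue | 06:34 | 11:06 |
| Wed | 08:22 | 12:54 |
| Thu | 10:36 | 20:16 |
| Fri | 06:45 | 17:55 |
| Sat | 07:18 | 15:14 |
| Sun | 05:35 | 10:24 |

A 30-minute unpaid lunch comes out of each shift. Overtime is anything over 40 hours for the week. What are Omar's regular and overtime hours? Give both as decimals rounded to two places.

Tue: 06:34–11:06 = 4 h 32 min; less 30 min break → 4 h 2 min
Wed: 08:22–12:54 = 4 h 32 min; less 30 min break → 4 h 2 min
Thu: 10:36–20:16 = 9 h 40 min; less 30 min break → 9 h 10 min
Fri: 06:45–17:55 = 11 h 10 min; less 30 min break → 10 h 40 min
Sat: 07:18–15:14 = 7 h 56 min; less 30 min break → 7 h 26 min
Sun: 05:35–10:24 = 4 h 49 min; less 30 min break → 4 h 19 min
Total worked: 39 h 39 min = 39.65 h.
Threshold 40 h → overtime 0 h 0 min, regular 39 h 39 min.

Regular 39.65 hours, overtime 0.00 hours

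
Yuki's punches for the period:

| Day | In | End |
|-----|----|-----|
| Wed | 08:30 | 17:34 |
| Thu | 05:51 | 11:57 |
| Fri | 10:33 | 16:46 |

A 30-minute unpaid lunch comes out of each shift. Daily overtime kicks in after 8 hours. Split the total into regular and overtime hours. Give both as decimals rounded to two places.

Wed: 08:30–17:34 = 9 h 4 min; less 30 min break → 8 h 34 min
Thu: 05:51–11:57 = 6 h 6 min; less 30 min break → 5 h 36 min
Fri: 10:33–16:46 = 6 h 13 min; less 30 min break → 5 h 43 min
Wed reg 8 h 0 min / OT 0 h 34 min; Thu reg 5 h 36 min / OT 0 h 0 min; Fri reg 5 h 43 min / OT 0 h 0 min.
Totals: regular 19 h 19 min, overtime 0 h 34 min.

Regular 19.32 hours, overtime 0.57 hours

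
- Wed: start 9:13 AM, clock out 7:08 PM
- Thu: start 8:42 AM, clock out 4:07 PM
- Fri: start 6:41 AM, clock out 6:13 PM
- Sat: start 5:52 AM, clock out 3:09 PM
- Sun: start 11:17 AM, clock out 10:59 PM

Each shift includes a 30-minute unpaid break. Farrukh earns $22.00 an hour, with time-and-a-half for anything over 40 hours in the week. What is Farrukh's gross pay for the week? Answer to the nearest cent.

$1122.55

Wed: 9:13 AM–7:08 PM = 9 h 55 min; less 30 min break → 9 h 25 min
Thu: 8:42 AM–4:07 PM = 7 h 25 min; less 30 min break → 6 h 55 min
Fri: 6:41 AM–6:13 PM = 11 h 32 min; less 30 min break → 11 h 2 min
Sat: 5:52 AM–3:09 PM = 9 h 17 min; less 30 min break → 8 h 47 min
Sun: 11:17 AM–10:59 PM = 11 h 42 min; less 30 min break → 11 h 12 min
Total worked: 47 h 21 min = 2841 min.
Regular 40 h 0 min = 2400 min at $22.00/h; overtime 7 h 21 min = 441 min at $33.00/h.
Pay = (2400 × $22.00 + 441 × $33.00) ÷ 60 = $1122.55.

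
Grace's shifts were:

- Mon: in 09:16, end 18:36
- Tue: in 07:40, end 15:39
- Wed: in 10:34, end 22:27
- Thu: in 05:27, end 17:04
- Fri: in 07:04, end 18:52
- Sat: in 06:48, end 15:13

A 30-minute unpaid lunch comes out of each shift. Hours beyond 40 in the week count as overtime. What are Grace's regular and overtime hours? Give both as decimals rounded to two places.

Regular 40.00 hours, overtime 18.03 hours

Mon: 09:16–18:36 = 9 h 20 min; less 30 min break → 8 h 50 min
Tue: 07:40–15:39 = 7 h 59 min; less 30 min break → 7 h 29 min
Wed: 10:34–22:27 = 11 h 53 min; less 30 min break → 11 h 23 min
Thu: 05:27–17:04 = 11 h 37 min; less 30 min break → 11 h 7 min
Fri: 07:04–18:52 = 11 h 48 min; less 30 min break → 11 h 18 min
Sat: 06:48–15:13 = 8 h 25 min; less 30 min break → 7 h 55 min
Total worked: 58 h 2 min = 58.03 h.
Threshold 40 h → overtime 18 h 2 min, regular 40 h 0 min.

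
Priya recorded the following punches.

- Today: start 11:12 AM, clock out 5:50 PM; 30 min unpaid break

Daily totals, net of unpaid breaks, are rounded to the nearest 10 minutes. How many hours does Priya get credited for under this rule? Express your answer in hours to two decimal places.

Today: 11:12 AM–5:50 PM = 6 h 38 min − 30 min = 6 h 8 min → rounds to 6 h 10 min

6.17 hours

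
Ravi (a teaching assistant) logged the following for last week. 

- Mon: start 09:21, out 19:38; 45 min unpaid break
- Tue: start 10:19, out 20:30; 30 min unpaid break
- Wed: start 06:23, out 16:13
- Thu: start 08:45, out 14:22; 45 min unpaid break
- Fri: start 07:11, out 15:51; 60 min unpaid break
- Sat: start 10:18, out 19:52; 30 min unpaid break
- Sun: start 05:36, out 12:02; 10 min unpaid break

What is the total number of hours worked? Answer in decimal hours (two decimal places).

56.92 hours

Mon: 09:21–19:38 = 10 h 17 min; less 45 min break → 9 h 32 min
Tue: 10:19–20:30 = 10 h 11 min; less 30 min break → 9 h 41 min
Wed: 06:23–16:13 = 9 h 50 min
Thu: 08:45–14:22 = 5 h 37 min; less 45 min break → 4 h 52 min
Fri: 07:11–15:51 = 8 h 40 min; less 60 min break → 7 h 40 min
Sat: 10:18–19:52 = 9 h 34 min; less 30 min break → 9 h 4 min
Sun: 05:36–12:02 = 6 h 26 min; less 10 min break → 6 h 16 min
Total: 9 h 32 min + 9 h 41 min + 9 h 50 min + 4 h 52 min + 7 h 40 min + 9 h 4 min + 6 h 16 min = 56 h 55 min.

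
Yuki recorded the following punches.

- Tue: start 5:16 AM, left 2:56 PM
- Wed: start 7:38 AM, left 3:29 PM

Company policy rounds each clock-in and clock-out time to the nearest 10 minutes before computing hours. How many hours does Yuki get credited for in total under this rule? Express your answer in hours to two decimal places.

Tue: in 5:16 AM→5:20 AM, out 2:56 PM→3:00 PM; 9 h 40 min
Wed: in 7:38 AM→7:40 AM, out 3:29 PM→3:30 PM; 7 h 50 min
Total credited: 17 h 30 min.

17.50 hours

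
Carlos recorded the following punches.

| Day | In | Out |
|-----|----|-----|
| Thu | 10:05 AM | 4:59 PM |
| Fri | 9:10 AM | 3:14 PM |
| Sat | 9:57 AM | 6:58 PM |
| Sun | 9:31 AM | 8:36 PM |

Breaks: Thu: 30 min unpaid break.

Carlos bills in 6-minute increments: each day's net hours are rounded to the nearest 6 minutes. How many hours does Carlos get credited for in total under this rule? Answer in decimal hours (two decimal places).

32.60 hours

Thu: 10:05 AM–4:59 PM = 6 h 54 min − 30 min = 6 h 24 min → rounds to 6 h 24 min
Fri: 9:10 AM–3:14 PM = 6 h 4 min → rounds to 6 h 6 min
Sat: 9:57 AM–6:58 PM = 9 h 1 min → rounds to 9 h 0 min
Sun: 9:31 AM–8:36 PM = 11 h 5 min → rounds to 11 h 6 min
Total credited: 32 h 36 min.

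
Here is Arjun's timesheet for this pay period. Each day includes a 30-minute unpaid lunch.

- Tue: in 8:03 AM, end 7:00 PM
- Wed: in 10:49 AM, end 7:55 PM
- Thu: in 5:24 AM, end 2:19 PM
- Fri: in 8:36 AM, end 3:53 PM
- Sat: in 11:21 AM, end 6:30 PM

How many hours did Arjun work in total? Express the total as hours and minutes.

40 h 54 min

Tue: 8:03 AM–7:00 PM = 10 h 57 min; less 30 min break → 10 h 27 min
Wed: 10:49 AM–7:55 PM = 9 h 6 min; less 30 min break → 8 h 36 min
Thu: 5:24 AM–2:19 PM = 8 h 55 min; less 30 min break → 8 h 25 min
Fri: 8:36 AM–3:53 PM = 7 h 17 min; less 30 min break → 6 h 47 min
Sat: 11:21 AM–6:30 PM = 7 h 9 min; less 30 min break → 6 h 39 min
Total: 10 h 27 min + 8 h 36 min + 8 h 25 min + 6 h 47 min + 6 h 39 min = 40 h 54 min.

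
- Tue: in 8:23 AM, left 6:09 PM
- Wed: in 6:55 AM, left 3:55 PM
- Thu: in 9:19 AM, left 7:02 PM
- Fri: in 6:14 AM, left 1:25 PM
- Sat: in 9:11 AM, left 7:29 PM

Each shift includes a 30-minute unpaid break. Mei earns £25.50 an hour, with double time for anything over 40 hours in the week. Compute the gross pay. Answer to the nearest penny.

Tue: 8:23 AM–6:09 PM = 9 h 46 min; less 30 min break → 9 h 16 min
Wed: 6:55 AM–3:55 PM = 9 h 0 min; less 30 min break → 8 h 30 min
Thu: 9:19 AM–7:02 PM = 9 h 43 min; less 30 min break → 9 h 13 min
Fri: 6:14 AM–1:25 PM = 7 h 11 min; less 30 min break → 6 h 41 min
Sat: 9:11 AM–7:29 PM = 10 h 18 min; less 30 min break → 9 h 48 min
Total worked: 43 h 28 min = 2608 min.
Regular 40 h 0 min = 2400 min at £25.50/h; overtime 3 h 28 min = 208 min at £51.00/h.
Pay = (2400 × £25.50 + 208 × £51.00) ÷ 60 = £1196.80.

£1196.80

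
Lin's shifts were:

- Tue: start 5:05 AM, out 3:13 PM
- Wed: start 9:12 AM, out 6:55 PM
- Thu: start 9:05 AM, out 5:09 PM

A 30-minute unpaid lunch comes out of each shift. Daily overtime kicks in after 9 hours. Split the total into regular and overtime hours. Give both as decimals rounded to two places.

Regular 25.57 hours, overtime 0.85 hours

Tue: 5:05 AM–3:13 PM = 10 h 8 min; less 30 min break → 9 h 38 min
Wed: 9:12 AM–6:55 PM = 9 h 43 min; less 30 min break → 9 h 13 min
Thu: 9:05 AM–5:09 PM = 8 h 4 min; less 30 min break → 7 h 34 min
Tue reg 9 h 0 min / OT 0 h 38 min; Wed reg 9 h 0 min / OT 0 h 13 min; Thu reg 7 h 34 min / OT 0 h 0 min.
Totals: regular 25 h 34 min, overtime 0 h 51 min.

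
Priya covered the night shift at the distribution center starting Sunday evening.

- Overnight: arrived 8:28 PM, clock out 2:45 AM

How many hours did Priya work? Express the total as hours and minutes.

6 h 17 min

Overnight: 8:28 PM → midnight = 3 h 32 min; midnight → 2:45 AM = 2 h 45 min; span 6 h 17 min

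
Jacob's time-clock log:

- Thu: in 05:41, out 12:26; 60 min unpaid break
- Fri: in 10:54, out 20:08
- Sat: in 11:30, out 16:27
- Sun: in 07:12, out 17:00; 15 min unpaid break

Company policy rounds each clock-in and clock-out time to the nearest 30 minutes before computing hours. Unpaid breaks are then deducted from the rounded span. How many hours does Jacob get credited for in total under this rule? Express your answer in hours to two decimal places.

29.75 hours

Thu: in 05:41→05:30, out 12:26→12:30; 7 h 0 min − 60 min = 6 h 0 min
Fri: in 10:54→11:00, out 20:08→20:00; 9 h 0 min
Sat: in 11:30→11:30, out 16:27→16:30; 5 h 0 min
Sun: in 07:12→07:00, out 17:00→17:00; 10 h 0 min − 15 min = 9 h 45 min
Total credited: 29 h 45 min.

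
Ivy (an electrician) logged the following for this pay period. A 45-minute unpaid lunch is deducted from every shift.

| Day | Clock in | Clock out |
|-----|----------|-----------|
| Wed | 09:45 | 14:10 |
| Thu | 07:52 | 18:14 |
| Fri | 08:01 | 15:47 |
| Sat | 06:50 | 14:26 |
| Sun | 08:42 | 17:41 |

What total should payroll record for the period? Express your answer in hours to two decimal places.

35.38 hours

Wed: 09:45–14:10 = 4 h 25 min; less 45 min break → 3 h 40 min
Thu: 07:52–18:14 = 10 h 22 min; less 45 min break → 9 h 37 min
Fri: 08:01–15:47 = 7 h 46 min; less 45 min break → 7 h 1 min
Sat: 06:50–14:26 = 7 h 36 min; less 45 min break → 6 h 51 min
Sun: 08:42–17:41 = 8 h 59 min; less 45 min break → 8 h 14 min
Total: 3 h 40 min + 9 h 37 min + 7 h 1 min + 6 h 51 min + 8 h 14 min = 35 h 23 min.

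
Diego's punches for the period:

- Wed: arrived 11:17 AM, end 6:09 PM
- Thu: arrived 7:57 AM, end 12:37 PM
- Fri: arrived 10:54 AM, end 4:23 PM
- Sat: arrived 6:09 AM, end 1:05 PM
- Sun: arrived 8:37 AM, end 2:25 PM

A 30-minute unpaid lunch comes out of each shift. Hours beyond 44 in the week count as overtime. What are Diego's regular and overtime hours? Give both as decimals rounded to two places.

Regular 27.25 hours, overtime 0.00 hours

Wed: 11:17 AM–6:09 PM = 6 h 52 min; less 30 min break → 6 h 22 min
Thu: 7:57 AM–12:37 PM = 4 h 40 min; less 30 min break → 4 h 10 min
Fri: 10:54 AM–4:23 PM = 5 h 29 min; less 30 min break → 4 h 59 min
Sat: 6:09 AM–1:05 PM = 6 h 56 min; less 30 min break → 6 h 26 min
Sun: 8:37 AM–2:25 PM = 5 h 48 min; less 30 min break → 5 h 18 min
Total worked: 27 h 15 min = 27.25 h.
Threshold 44 h → overtime 0 h 0 min, regular 27 h 15 min.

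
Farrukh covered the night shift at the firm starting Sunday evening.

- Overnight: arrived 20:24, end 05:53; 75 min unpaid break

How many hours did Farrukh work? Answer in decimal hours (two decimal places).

8.23 hours

Overnight: 20:24 → midnight = 3 h 36 min; midnight → 05:53 = 5 h 53 min; span 9 h 29 min; less 75 min break → 8 h 14 min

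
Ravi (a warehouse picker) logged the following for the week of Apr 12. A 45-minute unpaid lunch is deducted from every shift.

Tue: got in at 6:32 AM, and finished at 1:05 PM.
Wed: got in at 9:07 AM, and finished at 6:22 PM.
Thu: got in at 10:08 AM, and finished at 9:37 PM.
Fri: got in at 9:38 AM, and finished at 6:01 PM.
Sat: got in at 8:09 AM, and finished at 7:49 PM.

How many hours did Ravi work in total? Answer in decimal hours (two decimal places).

43.58 hours

Tue: 6:32 AM–1:05 PM = 6 h 33 min; less 45 min break → 5 h 48 min
Wed: 9:07 AM–6:22 PM = 9 h 15 min; less 45 min break → 8 h 30 min
Thu: 10:08 AM–9:37 PM = 11 h 29 min; less 45 min break → 10 h 44 min
Fri: 9:38 AM–6:01 PM = 8 h 23 min; less 45 min break → 7 h 38 min
Sat: 8:09 AM–7:49 PM = 11 h 40 min; less 45 min break → 10 h 55 min
Total: 5 h 48 min + 8 h 30 min + 10 h 44 min + 7 h 38 min + 10 h 55 min = 43 h 35 min.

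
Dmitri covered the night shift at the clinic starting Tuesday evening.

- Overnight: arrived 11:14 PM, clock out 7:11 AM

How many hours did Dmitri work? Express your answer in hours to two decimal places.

7.95 hours

Overnight: 11:14 PM → midnight = 0 h 46 min; midnight → 7:11 AM = 7 h 11 min; span 7 h 57 min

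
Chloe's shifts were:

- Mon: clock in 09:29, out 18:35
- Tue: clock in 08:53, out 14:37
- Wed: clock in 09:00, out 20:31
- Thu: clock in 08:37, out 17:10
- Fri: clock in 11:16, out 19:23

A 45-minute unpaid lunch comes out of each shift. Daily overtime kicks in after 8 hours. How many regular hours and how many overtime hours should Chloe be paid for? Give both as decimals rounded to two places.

Mon: 09:29–18:35 = 9 h 6 min; less 45 min break → 8 h 21 min
Tue: 08:53–14:37 = 5 h 44 min; less 45 min break → 4 h 59 min
Wed: 09:00–20:31 = 11 h 31 min; less 45 min break → 10 h 46 min
Thu: 08:37–17:10 = 8 h 33 min; less 45 min break → 7 h 48 min
Fri: 11:16–19:23 = 8 h 7 min; less 45 min break → 7 h 22 min
Mon reg 8 h 0 min / OT 0 h 21 min; Tue reg 4 h 59 min / OT 0 h 0 min; Wed reg 8 h 0 min / OT 2 h 46 min; Thu reg 7 h 48 min / OT 0 h 0 min; Fri reg 7 h 22 min / OT 0 h 0 min.
Totals: regular 36 h 9 min, overtime 3 h 7 min.

Regular 36.15 hours, overtime 3.12 hours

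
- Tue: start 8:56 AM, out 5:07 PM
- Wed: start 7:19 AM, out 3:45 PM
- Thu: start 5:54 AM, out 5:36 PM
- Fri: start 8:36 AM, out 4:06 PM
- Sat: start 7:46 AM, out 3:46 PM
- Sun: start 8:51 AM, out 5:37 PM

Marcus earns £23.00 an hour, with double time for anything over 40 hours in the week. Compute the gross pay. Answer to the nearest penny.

Tue: 8:56 AM–5:07 PM = 8 h 11 min
Wed: 7:19 AM–3:45 PM = 8 h 26 min
Thu: 5:54 AM–5:36 PM = 11 h 42 min
Fri: 8:36 AM–4:06 PM = 7 h 30 min
Sat: 7:46 AM–3:46 PM = 8 h 0 min
Sun: 8:51 AM–5:37 PM = 8 h 46 min
Total worked: 52 h 35 min = 3155 min.
Regular 40 h 0 min = 2400 min at £23.00/h; overtime 12 h 35 min = 755 min at £46.00/h.
Pay = (2400 × £23.00 + 755 × £46.00) ÷ 60 = £1498.83.

£1498.83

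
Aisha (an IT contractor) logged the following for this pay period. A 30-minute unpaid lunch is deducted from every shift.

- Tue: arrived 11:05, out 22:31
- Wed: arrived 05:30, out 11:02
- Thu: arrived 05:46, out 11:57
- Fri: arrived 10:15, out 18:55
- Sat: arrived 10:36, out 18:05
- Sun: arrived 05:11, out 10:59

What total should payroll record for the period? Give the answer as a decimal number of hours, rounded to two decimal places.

42.10 hours

Tue: 11:05–22:31 = 11 h 26 min; less 30 min break → 10 h 56 min
Wed: 05:30–11:02 = 5 h 32 min; less 30 min break → 5 h 2 min
Thu: 05:46–11:57 = 6 h 11 min; less 30 min break → 5 h 41 min
Fri: 10:15–18:55 = 8 h 40 min; less 30 min break → 8 h 10 min
Sat: 10:36–18:05 = 7 h 29 min; less 30 min break → 6 h 59 min
Sun: 05:11–10:59 = 5 h 48 min; less 30 min break → 5 h 18 min
Total: 10 h 56 min + 5 h 2 min + 5 h 41 min + 8 h 10 min + 6 h 59 min + 5 h 18 min = 42 h 6 min.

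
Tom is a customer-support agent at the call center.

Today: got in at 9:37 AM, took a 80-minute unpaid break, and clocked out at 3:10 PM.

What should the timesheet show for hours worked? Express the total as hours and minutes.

Today: 9:37 AM–3:10 PM = 5 h 33 min; less 80 min break → 4 h 13 min

4 h 13 min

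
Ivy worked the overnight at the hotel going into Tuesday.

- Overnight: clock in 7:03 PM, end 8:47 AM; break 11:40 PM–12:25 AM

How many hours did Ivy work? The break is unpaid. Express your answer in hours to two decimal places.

12.98 hours

Overnight: 7:03 PM → midnight = 4 h 57 min; midnight → 8:47 AM = 8 h 47 min; span 13 h 44 min; less 45 min break → 12 h 59 min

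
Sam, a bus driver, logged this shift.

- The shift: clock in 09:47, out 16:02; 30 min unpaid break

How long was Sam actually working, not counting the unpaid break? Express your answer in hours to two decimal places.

5.75 hours

The shift: 09:47–16:02 = 6 h 15 min; less 30 min break → 5 h 45 min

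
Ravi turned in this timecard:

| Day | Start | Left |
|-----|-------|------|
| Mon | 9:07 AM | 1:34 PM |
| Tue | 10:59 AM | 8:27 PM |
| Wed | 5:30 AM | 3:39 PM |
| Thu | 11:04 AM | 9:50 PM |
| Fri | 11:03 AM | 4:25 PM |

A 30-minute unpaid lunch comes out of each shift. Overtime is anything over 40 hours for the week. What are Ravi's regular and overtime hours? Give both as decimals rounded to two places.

Regular 37.70 hours, overtime 0.00 hours

Mon: 9:07 AM–1:34 PM = 4 h 27 min; less 30 min break → 3 h 57 min
Tue: 10:59 AM–8:27 PM = 9 h 28 min; less 30 min break → 8 h 58 min
Wed: 5:30 AM–3:39 PM = 10 h 9 min; less 30 min break → 9 h 39 min
Thu: 11:04 AM–9:50 PM = 10 h 46 min; less 30 min break → 10 h 16 min
Fri: 11:03 AM–4:25 PM = 5 h 22 min; less 30 min break → 4 h 52 min
Total worked: 37 h 42 min = 37.70 h.
Threshold 40 h → overtime 0 h 0 min, regular 37 h 42 min.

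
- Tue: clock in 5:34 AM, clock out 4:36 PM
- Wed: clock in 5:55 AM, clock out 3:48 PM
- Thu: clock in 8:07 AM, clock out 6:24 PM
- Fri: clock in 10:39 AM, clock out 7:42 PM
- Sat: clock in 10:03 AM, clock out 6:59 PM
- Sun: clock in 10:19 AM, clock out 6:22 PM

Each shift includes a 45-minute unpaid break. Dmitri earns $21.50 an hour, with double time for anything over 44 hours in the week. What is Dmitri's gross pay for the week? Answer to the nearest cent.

Tue: 5:34 AM–4:36 PM = 11 h 2 min; less 45 min break → 10 h 17 min
Wed: 5:55 AM–3:48 PM = 9 h 53 min; less 45 min break → 9 h 8 min
Thu: 8:07 AM–6:24 PM = 10 h 17 min; less 45 min break → 9 h 32 min
Fri: 10:39 AM–7:42 PM = 9 h 3 min; less 45 min break → 8 h 18 min
Sat: 10:03 AM–6:59 PM = 8 h 56 min; less 45 min break → 8 h 11 min
Sun: 10:19 AM–6:22 PM = 8 h 3 min; less 45 min break → 7 h 18 min
Total worked: 52 h 44 min = 3164 min.
Regular 44 h 0 min = 2640 min at $21.50/h; overtime 8 h 44 min = 524 min at $43.00/h.
Pay = (2640 × $21.50 + 524 × $43.00) ÷ 60 = $1321.53.

$1321.53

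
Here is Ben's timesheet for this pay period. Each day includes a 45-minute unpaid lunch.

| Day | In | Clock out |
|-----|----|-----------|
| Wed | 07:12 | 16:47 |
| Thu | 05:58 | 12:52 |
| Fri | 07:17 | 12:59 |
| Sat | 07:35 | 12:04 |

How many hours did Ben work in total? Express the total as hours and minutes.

23 h 40 min

Wed: 07:12–16:47 = 9 h 35 min; less 45 min break → 8 h 50 min
Thu: 05:58–12:52 = 6 h 54 min; less 45 min break → 6 h 9 min
Fri: 07:17–12:59 = 5 h 42 min; less 45 min break → 4 h 57 min
Sat: 07:35–12:04 = 4 h 29 min; less 45 min break → 3 h 44 min
Total: 8 h 50 min + 6 h 9 min + 4 h 57 min + 3 h 44 min = 23 h 40 min.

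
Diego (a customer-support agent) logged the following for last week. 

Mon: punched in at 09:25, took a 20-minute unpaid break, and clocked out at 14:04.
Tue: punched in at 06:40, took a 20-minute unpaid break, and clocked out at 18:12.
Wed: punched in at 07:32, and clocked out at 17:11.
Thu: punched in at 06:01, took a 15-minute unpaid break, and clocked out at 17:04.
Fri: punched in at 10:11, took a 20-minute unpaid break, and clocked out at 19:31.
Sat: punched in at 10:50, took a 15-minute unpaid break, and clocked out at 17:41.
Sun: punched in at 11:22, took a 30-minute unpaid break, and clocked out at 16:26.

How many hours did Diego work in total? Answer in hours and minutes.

Mon: 09:25–14:04 = 4 h 39 min; less 20 min break → 4 h 19 min
Tue: 06:40–18:12 = 11 h 32 min; less 20 min break → 11 h 12 min
Wed: 07:32–17:11 = 9 h 39 min
Thu: 06:01–17:04 = 11 h 3 min; less 15 min break → 10 h 48 min
Fri: 10:11–19:31 = 9 h 20 min; less 20 min break → 9 h 0 min
Sat: 10:50–17:41 = 6 h 51 min; less 15 min break → 6 h 36 min
Sun: 11:22–16:26 = 5 h 4 min; less 30 min break → 4 h 34 min
Total: 4 h 19 min + 11 h 12 min + 9 h 39 min + 10 h 48 min + 9 h 0 min + 6 h 36 min + 4 h 34 min = 56 h 8 min.

56 h 8 min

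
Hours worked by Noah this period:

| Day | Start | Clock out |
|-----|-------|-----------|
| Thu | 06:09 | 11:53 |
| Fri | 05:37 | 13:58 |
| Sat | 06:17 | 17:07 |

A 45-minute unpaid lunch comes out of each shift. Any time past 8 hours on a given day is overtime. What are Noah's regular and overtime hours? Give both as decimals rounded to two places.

Regular 20.58 hours, overtime 2.08 hours

Thu: 06:09–11:53 = 5 h 44 min; less 45 min break → 4 h 59 min
Fri: 05:37–13:58 = 8 h 21 min; less 45 min break → 7 h 36 min
Sat: 06:17–17:07 = 10 h 50 min; less 45 min break → 10 h 5 min
Thu reg 4 h 59 min / OT 0 h 0 min; Fri reg 7 h 36 min / OT 0 h 0 min; Sat reg 8 h 0 min / OT 2 h 5 min.
Totals: regular 20 h 35 min, overtime 2 h 5 min.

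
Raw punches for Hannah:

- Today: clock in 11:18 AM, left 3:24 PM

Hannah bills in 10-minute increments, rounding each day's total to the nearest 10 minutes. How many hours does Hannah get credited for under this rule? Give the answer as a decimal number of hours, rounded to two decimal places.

4.17 hours

Today: 11:18 AM–3:24 PM = 4 h 6 min → rounds to 4 h 10 min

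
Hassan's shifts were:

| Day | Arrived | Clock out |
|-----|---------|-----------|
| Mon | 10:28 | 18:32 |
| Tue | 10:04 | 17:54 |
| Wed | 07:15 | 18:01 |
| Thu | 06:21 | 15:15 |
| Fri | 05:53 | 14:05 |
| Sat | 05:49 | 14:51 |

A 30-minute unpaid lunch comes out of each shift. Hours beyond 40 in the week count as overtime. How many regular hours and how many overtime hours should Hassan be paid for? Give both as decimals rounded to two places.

Mon: 10:28–18:32 = 8 h 4 min; less 30 min break → 7 h 34 min
Tue: 10:04–17:54 = 7 h 50 min; less 30 min break → 7 h 20 min
Wed: 07:15–18:01 = 10 h 46 min; less 30 min break → 10 h 16 min
Thu: 06:21–15:15 = 8 h 54 min; less 30 min break → 8 h 24 min
Fri: 05:53–14:05 = 8 h 12 min; less 30 min break → 7 h 42 min
Sat: 05:49–14:51 = 9 h 2 min; less 30 min break → 8 h 32 min
Total worked: 49 h 48 min = 49.80 h.
Threshold 40 h → overtime 9 h 48 min, regular 40 h 0 min.

Regular 40.00 hours, overtime 9.80 hours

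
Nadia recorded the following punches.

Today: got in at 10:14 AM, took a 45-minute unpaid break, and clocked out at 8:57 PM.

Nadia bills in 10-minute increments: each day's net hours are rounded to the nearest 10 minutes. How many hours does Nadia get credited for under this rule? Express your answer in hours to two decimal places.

10.00 hours

Today: 10:14 AM–8:57 PM = 10 h 43 min − 45 min = 9 h 58 min → rounds to 10 h 0 min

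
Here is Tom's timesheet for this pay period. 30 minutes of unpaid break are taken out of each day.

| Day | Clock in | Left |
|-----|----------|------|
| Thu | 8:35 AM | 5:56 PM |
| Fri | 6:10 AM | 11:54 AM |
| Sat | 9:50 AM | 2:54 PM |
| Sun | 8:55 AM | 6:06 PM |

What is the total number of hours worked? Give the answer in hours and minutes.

Thu: 8:35 AM–5:56 PM = 9 h 21 min; less 30 min break → 8 h 51 min
Fri: 6:10 AM–11:54 AM = 5 h 44 min; less 30 min break → 5 h 14 min
Sat: 9:50 AM–2:54 PM = 5 h 4 min; less 30 min break → 4 h 34 min
Sun: 8:55 AM–6:06 PM = 9 h 11 min; less 30 min break → 8 h 41 min
Total: 8 h 51 min + 5 h 14 min + 4 h 34 min + 8 h 41 min = 27 h 20 min.

27 h 20 min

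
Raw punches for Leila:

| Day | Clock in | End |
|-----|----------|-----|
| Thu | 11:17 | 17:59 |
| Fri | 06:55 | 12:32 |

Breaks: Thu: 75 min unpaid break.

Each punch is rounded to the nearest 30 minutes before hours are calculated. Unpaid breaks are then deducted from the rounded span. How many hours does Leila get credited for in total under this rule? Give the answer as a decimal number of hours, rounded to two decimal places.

Thu: in 11:17→11:30, out 17:59→18:00; 6 h 30 min − 75 min = 5 h 15 min
Fri: in 06:55→07:00, out 12:32→12:30; 5 h 30 min
Total credited: 10 h 45 min.

10.75 hours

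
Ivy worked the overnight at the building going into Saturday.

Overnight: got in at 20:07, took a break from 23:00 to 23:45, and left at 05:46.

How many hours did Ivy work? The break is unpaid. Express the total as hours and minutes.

8 h 54 min

Overnight: 20:07 → midnight = 3 h 53 min; midnight → 05:46 = 5 h 46 min; span 9 h 39 min; less 45 min break → 8 h 54 min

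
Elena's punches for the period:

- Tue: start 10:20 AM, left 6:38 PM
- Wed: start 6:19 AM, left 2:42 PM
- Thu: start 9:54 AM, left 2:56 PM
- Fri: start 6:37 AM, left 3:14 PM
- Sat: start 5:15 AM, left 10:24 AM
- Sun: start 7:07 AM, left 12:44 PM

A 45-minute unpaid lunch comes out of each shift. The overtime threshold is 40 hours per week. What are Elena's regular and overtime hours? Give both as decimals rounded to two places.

Tue: 10:20 AM–6:38 PM = 8 h 18 min; less 45 min break → 7 h 33 min
Wed: 6:19 AM–2:42 PM = 8 h 23 min; less 45 min break → 7 h 38 min
Thu: 9:54 AM–2:56 PM = 5 h 2 min; less 45 min break → 4 h 17 min
Fri: 6:37 AM–3:14 PM = 8 h 37 min; less 45 min break → 7 h 52 min
Sat: 5:15 AM–10:24 AM = 5 h 9 min; less 45 min break → 4 h 24 min
Sun: 7:07 AM–12:44 PM = 5 h 37 min; less 45 min break → 4 h 52 min
Total worked: 36 h 36 min = 36.60 h.
Threshold 40 h → overtime 0 h 0 min, regular 36 h 36 min.

Regular 36.60 hours, overtime 0.00 hours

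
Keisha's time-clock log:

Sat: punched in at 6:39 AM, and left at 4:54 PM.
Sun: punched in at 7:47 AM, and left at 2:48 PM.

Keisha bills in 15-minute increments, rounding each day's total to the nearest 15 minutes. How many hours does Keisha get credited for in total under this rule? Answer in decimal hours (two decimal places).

Sat: 6:39 AM–4:54 PM = 10 h 15 min → rounds to 10 h 15 min
Sun: 7:47 AM–2:48 PM = 7 h 1 min → rounds to 7 h 0 min
Total credited: 17 h 15 min.

17.25 hours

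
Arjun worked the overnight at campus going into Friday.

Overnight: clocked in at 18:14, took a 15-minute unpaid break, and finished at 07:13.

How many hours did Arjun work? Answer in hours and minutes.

12 h 44 min

Overnight: 18:14 → midnight = 5 h 46 min; midnight → 07:13 = 7 h 13 min; span 12 h 59 min; less 15 min break → 12 h 44 min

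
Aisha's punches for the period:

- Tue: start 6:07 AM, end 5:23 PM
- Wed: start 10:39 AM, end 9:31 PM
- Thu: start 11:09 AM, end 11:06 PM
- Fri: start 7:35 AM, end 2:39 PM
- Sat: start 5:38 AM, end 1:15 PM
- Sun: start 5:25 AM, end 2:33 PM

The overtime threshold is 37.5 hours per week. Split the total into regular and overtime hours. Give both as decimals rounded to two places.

Regular 37.50 hours, overtime 20.40 hours

Tue: 6:07 AM–5:23 PM = 11 h 16 min
Wed: 10:39 AM–9:31 PM = 10 h 52 min
Thu: 11:09 AM–11:06 PM = 11 h 57 min
Fri: 7:35 AM–2:39 PM = 7 h 4 min
Sat: 5:38 AM–1:15 PM = 7 h 37 min
Sun: 5:25 AM–2:33 PM = 9 h 8 min
Total worked: 57 h 54 min = 57.90 h.
Threshold 37.5 h → overtime 20 h 24 min, regular 37 h 30 min.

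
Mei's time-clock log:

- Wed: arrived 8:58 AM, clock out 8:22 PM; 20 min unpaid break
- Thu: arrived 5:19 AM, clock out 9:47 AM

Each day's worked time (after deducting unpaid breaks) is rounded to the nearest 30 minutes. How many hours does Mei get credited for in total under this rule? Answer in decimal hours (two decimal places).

15.50 hours

Wed: 8:58 AM–8:22 PM = 11 h 24 min − 20 min = 11 h 4 min → rounds to 11 h 0 min
Thu: 5:19 AM–9:47 AM = 4 h 28 min → rounds to 4 h 30 min
Total credited: 15 h 30 min.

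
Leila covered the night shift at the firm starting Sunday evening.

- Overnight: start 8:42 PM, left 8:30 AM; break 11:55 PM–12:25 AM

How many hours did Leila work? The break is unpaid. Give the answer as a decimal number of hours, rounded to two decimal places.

11.30 hours

Overnight: 8:42 PM → midnight = 3 h 18 min; midnight → 8:30 AM = 8 h 30 min; span 11 h 48 min; less 30 min break → 11 h 18 min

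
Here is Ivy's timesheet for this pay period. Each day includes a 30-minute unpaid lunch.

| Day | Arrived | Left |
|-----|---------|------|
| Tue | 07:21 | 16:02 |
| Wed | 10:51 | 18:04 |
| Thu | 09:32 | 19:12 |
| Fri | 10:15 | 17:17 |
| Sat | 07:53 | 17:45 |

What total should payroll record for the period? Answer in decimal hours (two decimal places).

Tue: 07:21–16:02 = 8 h 41 min; less 30 min break → 8 h 11 min
Wed: 10:51–18:04 = 7 h 13 min; less 30 min break → 6 h 43 min
Thu: 09:32–19:12 = 9 h 40 min; less 30 min break → 9 h 10 min
Fri: 10:15–17:17 = 7 h 2 min; less 30 min break → 6 h 32 min
Sat: 07:53–17:45 = 9 h 52 min; less 30 min break → 9 h 22 min
Total: 8 h 11 min + 6 h 43 min + 9 h 10 min + 6 h 32 min + 9 h 22 min = 39 h 58 min.

39.97 hours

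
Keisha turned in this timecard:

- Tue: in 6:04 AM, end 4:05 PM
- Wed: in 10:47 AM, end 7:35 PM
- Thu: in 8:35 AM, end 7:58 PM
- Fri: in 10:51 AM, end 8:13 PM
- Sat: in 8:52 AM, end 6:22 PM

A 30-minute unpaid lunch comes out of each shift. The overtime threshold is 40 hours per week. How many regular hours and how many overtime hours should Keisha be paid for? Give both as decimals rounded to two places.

Tue: 6:04 AM–4:05 PM = 10 h 1 min; less 30 min break → 9 h 31 min
Wed: 10:47 AM–7:35 PM = 8 h 48 min; less 30 min break → 8 h 18 min
Thu: 8:35 AM–7:58 PM = 11 h 23 min; less 30 min break → 10 h 53 min
Fri: 10:51 AM–8:13 PM = 9 h 22 min; less 30 min break → 8 h 52 min
Sat: 8:52 AM–6:22 PM = 9 h 30 min; less 30 min break → 9 h 0 min
Total worked: 46 h 34 min = 46.57 h.
Threshold 40 h → overtime 6 h 34 min, regular 40 h 0 min.

Regular 40.00 hours, overtime 6.57 hours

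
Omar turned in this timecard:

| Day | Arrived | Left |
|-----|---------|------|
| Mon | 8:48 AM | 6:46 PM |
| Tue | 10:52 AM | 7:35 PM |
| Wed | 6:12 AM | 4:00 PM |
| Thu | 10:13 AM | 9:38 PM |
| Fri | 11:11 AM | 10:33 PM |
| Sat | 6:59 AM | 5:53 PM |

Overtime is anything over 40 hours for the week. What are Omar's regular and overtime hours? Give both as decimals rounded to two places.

Regular 40.00 hours, overtime 22.17 hours

Mon: 8:48 AM–6:46 PM = 9 h 58 min
Tue: 10:52 AM–7:35 PM = 8 h 43 min
Wed: 6:12 AM–4:00 PM = 9 h 48 min
Thu: 10:13 AM–9:38 PM = 11 h 25 min
Fri: 11:11 AM–10:33 PM = 11 h 22 min
Sat: 6:59 AM–5:53 PM = 10 h 54 min
Total worked: 62 h 10 min = 62.17 h.
Threshold 40 h → overtime 22 h 10 min, regular 40 h 0 min.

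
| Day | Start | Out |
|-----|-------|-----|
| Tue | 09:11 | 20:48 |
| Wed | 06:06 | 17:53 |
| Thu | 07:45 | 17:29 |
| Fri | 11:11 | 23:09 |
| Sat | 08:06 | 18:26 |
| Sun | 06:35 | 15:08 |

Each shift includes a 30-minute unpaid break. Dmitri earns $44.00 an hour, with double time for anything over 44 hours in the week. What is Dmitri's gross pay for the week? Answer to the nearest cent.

$3430.53

Tue: 09:11–20:48 = 11 h 37 min; less 30 min break → 11 h 7 min
Wed: 06:06–17:53 = 11 h 47 min; less 30 min break → 11 h 17 min
Thu: 07:45–17:29 = 9 h 44 min; less 30 min break → 9 h 14 min
Fri: 11:11–23:09 = 11 h 58 min; less 30 min break → 11 h 28 min
Sat: 08:06–18:26 = 10 h 20 min; less 30 min break → 9 h 50 min
Sun: 06:35–15:08 = 8 h 33 min; less 30 min break → 8 h 3 min
Total worked: 60 h 59 min = 3659 min.
Regular 44 h 0 min = 2640 min at $44.00/h; overtime 16 h 59 min = 1019 min at $88.00/h.
Pay = (2640 × $44.00 + 1019 × $88.00) ÷ 60 = $3430.53.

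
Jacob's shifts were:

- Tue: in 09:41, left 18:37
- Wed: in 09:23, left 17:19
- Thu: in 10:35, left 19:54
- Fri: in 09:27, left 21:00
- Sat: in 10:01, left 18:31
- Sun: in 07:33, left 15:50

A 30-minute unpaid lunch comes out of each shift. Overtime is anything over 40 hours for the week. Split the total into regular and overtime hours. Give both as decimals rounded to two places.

Tue: 09:41–18:37 = 8 h 56 min; less 30 min break → 8 h 26 min
Wed: 09:23–17:19 = 7 h 56 min; less 30 min break → 7 h 26 min
Thu: 10:35–19:54 = 9 h 19 min; less 30 min break → 8 h 49 min
Fri: 09:27–21:00 = 11 h 33 min; less 30 min break → 11 h 3 min
Sat: 10:01–18:31 = 8 h 30 min; less 30 min break → 8 h 0 min
Sun: 07:33–15:50 = 8 h 17 min; less 30 min break → 7 h 47 min
Total worked: 51 h 31 min = 51.52 h.
Threshold 40 h → overtime 11 h 31 min, regular 40 h 0 min.

Regular 40.00 hours, overtime 11.52 hours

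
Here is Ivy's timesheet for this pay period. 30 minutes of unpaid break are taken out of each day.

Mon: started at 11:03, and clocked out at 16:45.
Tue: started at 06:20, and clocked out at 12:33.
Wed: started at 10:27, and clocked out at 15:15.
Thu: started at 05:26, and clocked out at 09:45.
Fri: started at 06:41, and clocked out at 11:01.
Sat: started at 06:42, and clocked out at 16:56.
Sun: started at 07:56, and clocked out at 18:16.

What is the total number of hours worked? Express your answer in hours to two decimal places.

Mon: 11:03–16:45 = 5 h 42 min; less 30 min break → 5 h 12 min
Tue: 06:20–12:33 = 6 h 13 min; less 30 min break → 5 h 43 min
Wed: 10:27–15:15 = 4 h 48 min; less 30 min break → 4 h 18 min
Thu: 05:26–09:45 = 4 h 19 min; less 30 min break → 3 h 49 min
Fri: 06:41–11:01 = 4 h 20 min; less 30 min break → 3 h 50 min
Sat: 06:42–16:56 = 10 h 14 min; less 30 min break → 9 h 44 min
Sun: 07:56–18:16 = 10 h 20 min; less 30 min break → 9 h 50 min
Total: 5 h 12 min + 5 h 43 min + 4 h 18 min + 3 h 49 min + 3 h 50 min + 9 h 44 min + 9 h 50 min = 42 h 26 min.

42.43 hours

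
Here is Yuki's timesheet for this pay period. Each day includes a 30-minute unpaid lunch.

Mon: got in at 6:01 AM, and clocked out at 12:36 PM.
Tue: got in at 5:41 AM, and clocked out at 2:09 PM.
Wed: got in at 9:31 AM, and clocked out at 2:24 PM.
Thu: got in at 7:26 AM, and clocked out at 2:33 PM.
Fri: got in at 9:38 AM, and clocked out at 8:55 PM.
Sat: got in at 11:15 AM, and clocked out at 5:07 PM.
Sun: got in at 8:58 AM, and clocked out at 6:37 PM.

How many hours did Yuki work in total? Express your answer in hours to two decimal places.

50.35 hours

Mon: 6:01 AM–12:36 PM = 6 h 35 min; less 30 min break → 6 h 5 min
Tue: 5:41 AM–2:09 PM = 8 h 28 min; less 30 min break → 7 h 58 min
Wed: 9:31 AM–2:24 PM = 4 h 53 min; less 30 min break → 4 h 23 min
Thu: 7:26 AM–2:33 PM = 7 h 7 min; less 30 min break → 6 h 37 min
Fri: 9:38 AM–8:55 PM = 11 h 17 min; less 30 min break → 10 h 47 min
Sat: 11:15 AM–5:07 PM = 5 h 52 min; less 30 min break → 5 h 22 min
Sun: 8:58 AM–6:37 PM = 9 h 39 min; less 30 min break → 9 h 9 min
Total: 6 h 5 min + 7 h 58 min + 4 h 23 min + 6 h 37 min + 10 h 47 min + 5 h 22 min + 9 h 9 min = 50 h 21 min.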